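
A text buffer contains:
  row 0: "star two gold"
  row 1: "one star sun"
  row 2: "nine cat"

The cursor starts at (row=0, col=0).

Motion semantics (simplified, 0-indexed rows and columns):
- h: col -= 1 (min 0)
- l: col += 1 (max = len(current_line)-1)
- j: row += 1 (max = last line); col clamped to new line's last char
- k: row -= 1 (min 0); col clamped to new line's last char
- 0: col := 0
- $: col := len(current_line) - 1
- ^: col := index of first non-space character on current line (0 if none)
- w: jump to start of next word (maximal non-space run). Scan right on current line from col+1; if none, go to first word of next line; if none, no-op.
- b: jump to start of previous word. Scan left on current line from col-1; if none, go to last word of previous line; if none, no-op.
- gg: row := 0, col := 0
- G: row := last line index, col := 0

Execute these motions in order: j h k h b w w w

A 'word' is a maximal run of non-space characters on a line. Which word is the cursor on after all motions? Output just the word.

After 1 (j): row=1 col=0 char='o'
After 2 (h): row=1 col=0 char='o'
After 3 (k): row=0 col=0 char='s'
After 4 (h): row=0 col=0 char='s'
After 5 (b): row=0 col=0 char='s'
After 6 (w): row=0 col=5 char='t'
After 7 (w): row=0 col=9 char='g'
After 8 (w): row=1 col=0 char='o'

Answer: one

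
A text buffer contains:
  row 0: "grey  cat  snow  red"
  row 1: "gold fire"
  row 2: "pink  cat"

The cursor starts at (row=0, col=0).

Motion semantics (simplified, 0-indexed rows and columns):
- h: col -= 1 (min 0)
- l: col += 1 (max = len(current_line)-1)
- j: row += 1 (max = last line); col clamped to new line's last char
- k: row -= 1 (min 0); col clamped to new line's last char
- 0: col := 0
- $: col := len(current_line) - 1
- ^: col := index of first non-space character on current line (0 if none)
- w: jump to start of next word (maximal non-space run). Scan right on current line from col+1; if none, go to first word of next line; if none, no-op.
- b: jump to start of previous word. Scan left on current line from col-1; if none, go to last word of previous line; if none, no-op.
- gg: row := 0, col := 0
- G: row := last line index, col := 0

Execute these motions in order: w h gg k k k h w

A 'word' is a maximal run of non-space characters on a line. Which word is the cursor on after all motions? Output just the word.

After 1 (w): row=0 col=6 char='c'
After 2 (h): row=0 col=5 char='_'
After 3 (gg): row=0 col=0 char='g'
After 4 (k): row=0 col=0 char='g'
After 5 (k): row=0 col=0 char='g'
After 6 (k): row=0 col=0 char='g'
After 7 (h): row=0 col=0 char='g'
After 8 (w): row=0 col=6 char='c'

Answer: cat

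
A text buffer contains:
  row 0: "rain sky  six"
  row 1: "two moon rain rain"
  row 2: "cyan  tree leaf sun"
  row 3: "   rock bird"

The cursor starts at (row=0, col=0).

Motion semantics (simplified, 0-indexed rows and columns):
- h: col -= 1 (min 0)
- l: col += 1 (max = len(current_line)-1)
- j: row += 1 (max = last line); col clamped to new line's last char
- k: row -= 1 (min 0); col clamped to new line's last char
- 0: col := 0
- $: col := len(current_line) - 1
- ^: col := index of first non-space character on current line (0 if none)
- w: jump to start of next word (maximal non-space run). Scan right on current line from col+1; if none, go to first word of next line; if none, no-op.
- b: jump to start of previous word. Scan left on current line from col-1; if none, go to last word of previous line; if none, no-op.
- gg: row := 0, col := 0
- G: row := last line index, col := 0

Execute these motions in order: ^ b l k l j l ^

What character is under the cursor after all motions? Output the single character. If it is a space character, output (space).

Answer: t

Derivation:
After 1 (^): row=0 col=0 char='r'
After 2 (b): row=0 col=0 char='r'
After 3 (l): row=0 col=1 char='a'
After 4 (k): row=0 col=1 char='a'
After 5 (l): row=0 col=2 char='i'
After 6 (j): row=1 col=2 char='o'
After 7 (l): row=1 col=3 char='_'
After 8 (^): row=1 col=0 char='t'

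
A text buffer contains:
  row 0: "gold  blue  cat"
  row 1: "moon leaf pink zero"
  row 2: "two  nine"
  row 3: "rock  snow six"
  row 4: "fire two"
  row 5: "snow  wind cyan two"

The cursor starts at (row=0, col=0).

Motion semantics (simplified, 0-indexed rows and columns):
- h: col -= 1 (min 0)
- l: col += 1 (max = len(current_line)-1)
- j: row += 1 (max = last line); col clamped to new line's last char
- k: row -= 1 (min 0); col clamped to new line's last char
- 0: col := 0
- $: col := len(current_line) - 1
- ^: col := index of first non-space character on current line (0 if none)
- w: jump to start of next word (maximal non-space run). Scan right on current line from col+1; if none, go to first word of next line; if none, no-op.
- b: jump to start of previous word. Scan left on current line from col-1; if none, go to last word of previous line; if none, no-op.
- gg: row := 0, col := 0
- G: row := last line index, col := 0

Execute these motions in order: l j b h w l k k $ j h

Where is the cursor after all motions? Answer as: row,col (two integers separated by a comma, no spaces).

Answer: 1,13

Derivation:
After 1 (l): row=0 col=1 char='o'
After 2 (j): row=1 col=1 char='o'
After 3 (b): row=1 col=0 char='m'
After 4 (h): row=1 col=0 char='m'
After 5 (w): row=1 col=5 char='l'
After 6 (l): row=1 col=6 char='e'
After 7 (k): row=0 col=6 char='b'
After 8 (k): row=0 col=6 char='b'
After 9 ($): row=0 col=14 char='t'
After 10 (j): row=1 col=14 char='_'
After 11 (h): row=1 col=13 char='k'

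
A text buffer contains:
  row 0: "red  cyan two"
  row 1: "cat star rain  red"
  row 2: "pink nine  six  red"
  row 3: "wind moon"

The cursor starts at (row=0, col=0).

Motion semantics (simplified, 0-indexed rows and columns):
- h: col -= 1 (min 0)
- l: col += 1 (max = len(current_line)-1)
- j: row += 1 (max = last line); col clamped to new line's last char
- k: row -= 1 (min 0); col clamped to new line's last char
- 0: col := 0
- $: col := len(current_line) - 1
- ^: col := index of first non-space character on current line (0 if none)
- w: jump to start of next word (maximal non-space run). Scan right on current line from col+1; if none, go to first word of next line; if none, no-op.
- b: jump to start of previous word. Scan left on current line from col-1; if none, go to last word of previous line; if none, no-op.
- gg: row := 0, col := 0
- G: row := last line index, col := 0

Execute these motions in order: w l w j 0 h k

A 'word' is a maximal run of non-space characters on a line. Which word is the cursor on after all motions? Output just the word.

Answer: red

Derivation:
After 1 (w): row=0 col=5 char='c'
After 2 (l): row=0 col=6 char='y'
After 3 (w): row=0 col=10 char='t'
After 4 (j): row=1 col=10 char='a'
After 5 (0): row=1 col=0 char='c'
After 6 (h): row=1 col=0 char='c'
After 7 (k): row=0 col=0 char='r'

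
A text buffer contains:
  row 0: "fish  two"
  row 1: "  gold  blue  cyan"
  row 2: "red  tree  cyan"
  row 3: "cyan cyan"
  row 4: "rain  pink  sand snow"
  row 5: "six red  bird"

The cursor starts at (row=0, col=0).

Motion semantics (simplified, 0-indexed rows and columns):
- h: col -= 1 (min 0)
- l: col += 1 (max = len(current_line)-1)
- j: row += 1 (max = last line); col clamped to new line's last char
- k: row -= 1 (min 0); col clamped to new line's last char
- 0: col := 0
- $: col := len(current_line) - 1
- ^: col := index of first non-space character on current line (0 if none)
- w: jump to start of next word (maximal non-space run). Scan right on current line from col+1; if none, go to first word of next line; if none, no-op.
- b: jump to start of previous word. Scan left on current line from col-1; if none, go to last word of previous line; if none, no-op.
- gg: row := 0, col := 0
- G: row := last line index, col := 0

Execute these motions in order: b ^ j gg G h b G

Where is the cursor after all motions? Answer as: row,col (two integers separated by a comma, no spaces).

Answer: 5,0

Derivation:
After 1 (b): row=0 col=0 char='f'
After 2 (^): row=0 col=0 char='f'
After 3 (j): row=1 col=0 char='_'
After 4 (gg): row=0 col=0 char='f'
After 5 (G): row=5 col=0 char='s'
After 6 (h): row=5 col=0 char='s'
After 7 (b): row=4 col=17 char='s'
After 8 (G): row=5 col=0 char='s'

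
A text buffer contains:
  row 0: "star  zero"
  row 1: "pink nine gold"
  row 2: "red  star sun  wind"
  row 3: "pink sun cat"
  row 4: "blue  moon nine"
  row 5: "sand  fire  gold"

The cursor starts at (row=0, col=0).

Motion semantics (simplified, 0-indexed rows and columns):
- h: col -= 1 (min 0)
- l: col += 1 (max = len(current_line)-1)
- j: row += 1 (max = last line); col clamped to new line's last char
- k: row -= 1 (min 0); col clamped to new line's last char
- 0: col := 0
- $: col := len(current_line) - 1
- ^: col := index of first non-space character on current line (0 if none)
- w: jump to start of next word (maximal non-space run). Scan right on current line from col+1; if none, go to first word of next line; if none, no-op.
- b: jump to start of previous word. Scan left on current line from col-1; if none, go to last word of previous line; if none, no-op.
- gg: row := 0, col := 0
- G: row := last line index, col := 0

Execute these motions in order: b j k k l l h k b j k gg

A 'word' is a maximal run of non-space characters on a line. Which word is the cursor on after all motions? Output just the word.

Answer: star

Derivation:
After 1 (b): row=0 col=0 char='s'
After 2 (j): row=1 col=0 char='p'
After 3 (k): row=0 col=0 char='s'
After 4 (k): row=0 col=0 char='s'
After 5 (l): row=0 col=1 char='t'
After 6 (l): row=0 col=2 char='a'
After 7 (h): row=0 col=1 char='t'
After 8 (k): row=0 col=1 char='t'
After 9 (b): row=0 col=0 char='s'
After 10 (j): row=1 col=0 char='p'
After 11 (k): row=0 col=0 char='s'
After 12 (gg): row=0 col=0 char='s'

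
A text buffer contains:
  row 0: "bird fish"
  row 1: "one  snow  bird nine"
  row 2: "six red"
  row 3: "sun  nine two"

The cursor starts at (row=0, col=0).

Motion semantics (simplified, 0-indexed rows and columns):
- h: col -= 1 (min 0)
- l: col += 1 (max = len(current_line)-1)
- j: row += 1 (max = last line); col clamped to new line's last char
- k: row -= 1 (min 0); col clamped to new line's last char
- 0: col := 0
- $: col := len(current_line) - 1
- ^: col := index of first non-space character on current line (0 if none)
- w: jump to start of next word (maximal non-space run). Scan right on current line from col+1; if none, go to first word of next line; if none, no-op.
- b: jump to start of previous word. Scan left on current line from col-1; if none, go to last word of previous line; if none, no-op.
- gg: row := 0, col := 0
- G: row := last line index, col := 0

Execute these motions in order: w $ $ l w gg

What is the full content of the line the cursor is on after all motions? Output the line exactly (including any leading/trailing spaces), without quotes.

After 1 (w): row=0 col=5 char='f'
After 2 ($): row=0 col=8 char='h'
After 3 ($): row=0 col=8 char='h'
After 4 (l): row=0 col=8 char='h'
After 5 (w): row=1 col=0 char='o'
After 6 (gg): row=0 col=0 char='b'

Answer: bird fish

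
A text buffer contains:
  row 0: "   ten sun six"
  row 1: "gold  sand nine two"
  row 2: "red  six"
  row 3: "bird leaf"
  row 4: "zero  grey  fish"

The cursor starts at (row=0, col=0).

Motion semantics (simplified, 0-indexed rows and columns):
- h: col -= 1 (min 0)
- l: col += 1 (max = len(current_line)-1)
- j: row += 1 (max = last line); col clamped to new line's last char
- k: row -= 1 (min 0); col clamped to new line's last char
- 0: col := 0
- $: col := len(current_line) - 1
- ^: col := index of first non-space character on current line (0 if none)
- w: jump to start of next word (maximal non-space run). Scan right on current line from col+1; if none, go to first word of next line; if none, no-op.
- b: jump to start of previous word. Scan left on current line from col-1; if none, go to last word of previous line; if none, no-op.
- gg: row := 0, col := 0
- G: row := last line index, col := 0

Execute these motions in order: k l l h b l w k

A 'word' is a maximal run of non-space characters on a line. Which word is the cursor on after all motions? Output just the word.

Answer: ten

Derivation:
After 1 (k): row=0 col=0 char='_'
After 2 (l): row=0 col=1 char='_'
After 3 (l): row=0 col=2 char='_'
After 4 (h): row=0 col=1 char='_'
After 5 (b): row=0 col=1 char='_'
After 6 (l): row=0 col=2 char='_'
After 7 (w): row=0 col=3 char='t'
After 8 (k): row=0 col=3 char='t'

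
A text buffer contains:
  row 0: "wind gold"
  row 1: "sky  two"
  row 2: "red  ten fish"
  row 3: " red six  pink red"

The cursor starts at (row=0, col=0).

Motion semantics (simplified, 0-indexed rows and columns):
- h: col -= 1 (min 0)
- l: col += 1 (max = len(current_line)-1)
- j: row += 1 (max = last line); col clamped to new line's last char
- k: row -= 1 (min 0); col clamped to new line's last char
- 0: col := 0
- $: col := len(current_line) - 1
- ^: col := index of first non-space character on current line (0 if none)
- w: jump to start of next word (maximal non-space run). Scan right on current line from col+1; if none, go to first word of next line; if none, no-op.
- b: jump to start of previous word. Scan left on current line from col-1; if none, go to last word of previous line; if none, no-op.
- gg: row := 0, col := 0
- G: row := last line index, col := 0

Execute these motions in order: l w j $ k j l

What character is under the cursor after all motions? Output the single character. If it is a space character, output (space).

Answer: o

Derivation:
After 1 (l): row=0 col=1 char='i'
After 2 (w): row=0 col=5 char='g'
After 3 (j): row=1 col=5 char='t'
After 4 ($): row=1 col=7 char='o'
After 5 (k): row=0 col=7 char='l'
After 6 (j): row=1 col=7 char='o'
After 7 (l): row=1 col=7 char='o'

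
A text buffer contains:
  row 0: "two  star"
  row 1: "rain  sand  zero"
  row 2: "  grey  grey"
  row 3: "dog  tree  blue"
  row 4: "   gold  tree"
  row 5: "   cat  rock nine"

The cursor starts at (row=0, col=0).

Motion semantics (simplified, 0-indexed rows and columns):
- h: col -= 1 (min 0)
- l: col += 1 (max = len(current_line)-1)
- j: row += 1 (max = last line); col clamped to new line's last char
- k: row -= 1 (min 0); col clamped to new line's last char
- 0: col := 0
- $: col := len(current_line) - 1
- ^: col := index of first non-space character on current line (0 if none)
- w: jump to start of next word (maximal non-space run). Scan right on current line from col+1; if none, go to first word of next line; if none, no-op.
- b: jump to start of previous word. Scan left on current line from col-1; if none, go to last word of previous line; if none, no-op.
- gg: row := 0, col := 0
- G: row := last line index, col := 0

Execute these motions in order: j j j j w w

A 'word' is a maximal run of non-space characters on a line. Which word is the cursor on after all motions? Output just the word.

After 1 (j): row=1 col=0 char='r'
After 2 (j): row=2 col=0 char='_'
After 3 (j): row=3 col=0 char='d'
After 4 (j): row=4 col=0 char='_'
After 5 (w): row=4 col=3 char='g'
After 6 (w): row=4 col=9 char='t'

Answer: tree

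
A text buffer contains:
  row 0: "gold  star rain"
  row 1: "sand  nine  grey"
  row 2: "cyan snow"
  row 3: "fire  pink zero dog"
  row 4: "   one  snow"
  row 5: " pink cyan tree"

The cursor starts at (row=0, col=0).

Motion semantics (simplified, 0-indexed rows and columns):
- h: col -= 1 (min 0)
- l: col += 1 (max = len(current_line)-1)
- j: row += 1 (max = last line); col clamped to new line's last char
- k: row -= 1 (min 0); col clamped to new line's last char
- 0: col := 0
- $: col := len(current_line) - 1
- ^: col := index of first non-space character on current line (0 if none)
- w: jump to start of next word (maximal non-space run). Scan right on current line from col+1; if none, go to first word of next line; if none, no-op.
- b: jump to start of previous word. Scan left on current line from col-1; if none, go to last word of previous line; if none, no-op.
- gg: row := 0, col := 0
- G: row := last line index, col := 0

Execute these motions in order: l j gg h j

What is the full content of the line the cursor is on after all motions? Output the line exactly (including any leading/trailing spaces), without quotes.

After 1 (l): row=0 col=1 char='o'
After 2 (j): row=1 col=1 char='a'
After 3 (gg): row=0 col=0 char='g'
After 4 (h): row=0 col=0 char='g'
After 5 (j): row=1 col=0 char='s'

Answer: sand  nine  grey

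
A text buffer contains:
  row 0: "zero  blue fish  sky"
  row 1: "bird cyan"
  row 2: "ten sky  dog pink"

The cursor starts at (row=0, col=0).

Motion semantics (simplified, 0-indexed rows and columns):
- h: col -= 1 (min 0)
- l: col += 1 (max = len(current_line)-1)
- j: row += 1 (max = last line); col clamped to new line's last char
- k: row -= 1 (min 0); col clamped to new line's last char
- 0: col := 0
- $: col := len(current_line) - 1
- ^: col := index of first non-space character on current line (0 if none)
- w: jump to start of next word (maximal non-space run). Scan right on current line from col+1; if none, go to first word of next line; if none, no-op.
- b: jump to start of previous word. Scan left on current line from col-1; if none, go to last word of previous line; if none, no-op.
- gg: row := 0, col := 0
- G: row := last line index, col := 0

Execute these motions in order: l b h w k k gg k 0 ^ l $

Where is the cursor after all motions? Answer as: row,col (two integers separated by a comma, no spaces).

Answer: 0,19

Derivation:
After 1 (l): row=0 col=1 char='e'
After 2 (b): row=0 col=0 char='z'
After 3 (h): row=0 col=0 char='z'
After 4 (w): row=0 col=6 char='b'
After 5 (k): row=0 col=6 char='b'
After 6 (k): row=0 col=6 char='b'
After 7 (gg): row=0 col=0 char='z'
After 8 (k): row=0 col=0 char='z'
After 9 (0): row=0 col=0 char='z'
After 10 (^): row=0 col=0 char='z'
After 11 (l): row=0 col=1 char='e'
After 12 ($): row=0 col=19 char='y'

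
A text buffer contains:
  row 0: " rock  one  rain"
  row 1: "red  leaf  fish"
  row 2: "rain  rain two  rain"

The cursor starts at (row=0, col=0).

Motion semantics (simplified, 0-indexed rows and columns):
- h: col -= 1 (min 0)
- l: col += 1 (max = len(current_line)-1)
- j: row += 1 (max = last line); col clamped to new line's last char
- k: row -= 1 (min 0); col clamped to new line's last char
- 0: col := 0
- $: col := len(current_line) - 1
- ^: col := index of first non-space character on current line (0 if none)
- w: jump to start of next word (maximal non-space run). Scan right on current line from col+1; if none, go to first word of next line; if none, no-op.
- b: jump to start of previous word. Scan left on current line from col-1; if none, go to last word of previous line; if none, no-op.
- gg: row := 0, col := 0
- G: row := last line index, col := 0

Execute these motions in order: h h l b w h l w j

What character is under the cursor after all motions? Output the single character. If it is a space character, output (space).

Answer: i

Derivation:
After 1 (h): row=0 col=0 char='_'
After 2 (h): row=0 col=0 char='_'
After 3 (l): row=0 col=1 char='r'
After 4 (b): row=0 col=1 char='r'
After 5 (w): row=0 col=7 char='o'
After 6 (h): row=0 col=6 char='_'
After 7 (l): row=0 col=7 char='o'
After 8 (w): row=0 col=12 char='r'
After 9 (j): row=1 col=12 char='i'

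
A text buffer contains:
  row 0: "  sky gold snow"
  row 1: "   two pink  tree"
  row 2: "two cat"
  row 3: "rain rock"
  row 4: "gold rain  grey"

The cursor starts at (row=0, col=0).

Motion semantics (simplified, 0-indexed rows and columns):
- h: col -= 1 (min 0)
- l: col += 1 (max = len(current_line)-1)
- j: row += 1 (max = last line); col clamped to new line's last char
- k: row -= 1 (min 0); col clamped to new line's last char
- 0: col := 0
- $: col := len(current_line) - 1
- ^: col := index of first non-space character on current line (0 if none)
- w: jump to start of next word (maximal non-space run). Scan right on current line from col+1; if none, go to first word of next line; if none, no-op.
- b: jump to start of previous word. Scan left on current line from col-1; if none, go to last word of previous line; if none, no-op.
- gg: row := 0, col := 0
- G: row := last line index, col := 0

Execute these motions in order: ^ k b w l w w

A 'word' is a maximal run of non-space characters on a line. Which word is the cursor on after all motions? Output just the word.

Answer: two

Derivation:
After 1 (^): row=0 col=2 char='s'
After 2 (k): row=0 col=2 char='s'
After 3 (b): row=0 col=2 char='s'
After 4 (w): row=0 col=6 char='g'
After 5 (l): row=0 col=7 char='o'
After 6 (w): row=0 col=11 char='s'
After 7 (w): row=1 col=3 char='t'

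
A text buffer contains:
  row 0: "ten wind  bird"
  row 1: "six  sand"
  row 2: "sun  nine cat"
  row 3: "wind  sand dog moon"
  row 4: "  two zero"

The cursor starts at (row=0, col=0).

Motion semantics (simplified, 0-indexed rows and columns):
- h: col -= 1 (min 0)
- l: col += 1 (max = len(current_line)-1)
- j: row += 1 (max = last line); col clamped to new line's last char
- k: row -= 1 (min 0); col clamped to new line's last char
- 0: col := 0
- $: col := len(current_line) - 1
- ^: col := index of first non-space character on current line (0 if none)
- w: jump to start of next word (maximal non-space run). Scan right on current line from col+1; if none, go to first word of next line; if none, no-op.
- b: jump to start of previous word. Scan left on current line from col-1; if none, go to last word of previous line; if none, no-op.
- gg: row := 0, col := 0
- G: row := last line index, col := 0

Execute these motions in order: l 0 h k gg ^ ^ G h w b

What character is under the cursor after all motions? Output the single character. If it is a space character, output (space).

Answer: m

Derivation:
After 1 (l): row=0 col=1 char='e'
After 2 (0): row=0 col=0 char='t'
After 3 (h): row=0 col=0 char='t'
After 4 (k): row=0 col=0 char='t'
After 5 (gg): row=0 col=0 char='t'
After 6 (^): row=0 col=0 char='t'
After 7 (^): row=0 col=0 char='t'
After 8 (G): row=4 col=0 char='_'
After 9 (h): row=4 col=0 char='_'
After 10 (w): row=4 col=2 char='t'
After 11 (b): row=3 col=15 char='m'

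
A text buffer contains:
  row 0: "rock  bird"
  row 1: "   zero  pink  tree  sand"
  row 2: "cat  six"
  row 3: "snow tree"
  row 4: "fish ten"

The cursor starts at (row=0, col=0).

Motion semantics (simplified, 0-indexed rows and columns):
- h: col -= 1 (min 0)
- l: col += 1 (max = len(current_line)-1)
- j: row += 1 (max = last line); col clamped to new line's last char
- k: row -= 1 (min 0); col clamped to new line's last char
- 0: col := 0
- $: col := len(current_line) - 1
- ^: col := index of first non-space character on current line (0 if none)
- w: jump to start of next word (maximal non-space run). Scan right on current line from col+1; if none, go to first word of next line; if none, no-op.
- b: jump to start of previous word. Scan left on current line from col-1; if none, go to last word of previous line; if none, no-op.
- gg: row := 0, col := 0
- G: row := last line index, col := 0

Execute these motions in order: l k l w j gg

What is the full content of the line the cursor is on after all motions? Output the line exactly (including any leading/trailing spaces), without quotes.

Answer: rock  bird

Derivation:
After 1 (l): row=0 col=1 char='o'
After 2 (k): row=0 col=1 char='o'
After 3 (l): row=0 col=2 char='c'
After 4 (w): row=0 col=6 char='b'
After 5 (j): row=1 col=6 char='o'
After 6 (gg): row=0 col=0 char='r'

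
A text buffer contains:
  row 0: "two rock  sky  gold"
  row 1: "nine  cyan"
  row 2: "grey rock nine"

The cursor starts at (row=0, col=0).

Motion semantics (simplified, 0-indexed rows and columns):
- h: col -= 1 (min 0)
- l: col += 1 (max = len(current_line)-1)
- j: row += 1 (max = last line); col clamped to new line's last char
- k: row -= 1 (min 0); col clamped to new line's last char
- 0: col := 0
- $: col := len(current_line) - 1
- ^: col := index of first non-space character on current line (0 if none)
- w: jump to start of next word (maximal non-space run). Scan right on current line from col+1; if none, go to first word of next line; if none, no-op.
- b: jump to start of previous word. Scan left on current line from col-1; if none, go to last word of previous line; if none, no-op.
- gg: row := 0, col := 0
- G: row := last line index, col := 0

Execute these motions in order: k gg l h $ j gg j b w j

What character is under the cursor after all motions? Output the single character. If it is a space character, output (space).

After 1 (k): row=0 col=0 char='t'
After 2 (gg): row=0 col=0 char='t'
After 3 (l): row=0 col=1 char='w'
After 4 (h): row=0 col=0 char='t'
After 5 ($): row=0 col=18 char='d'
After 6 (j): row=1 col=9 char='n'
After 7 (gg): row=0 col=0 char='t'
After 8 (j): row=1 col=0 char='n'
After 9 (b): row=0 col=15 char='g'
After 10 (w): row=1 col=0 char='n'
After 11 (j): row=2 col=0 char='g'

Answer: g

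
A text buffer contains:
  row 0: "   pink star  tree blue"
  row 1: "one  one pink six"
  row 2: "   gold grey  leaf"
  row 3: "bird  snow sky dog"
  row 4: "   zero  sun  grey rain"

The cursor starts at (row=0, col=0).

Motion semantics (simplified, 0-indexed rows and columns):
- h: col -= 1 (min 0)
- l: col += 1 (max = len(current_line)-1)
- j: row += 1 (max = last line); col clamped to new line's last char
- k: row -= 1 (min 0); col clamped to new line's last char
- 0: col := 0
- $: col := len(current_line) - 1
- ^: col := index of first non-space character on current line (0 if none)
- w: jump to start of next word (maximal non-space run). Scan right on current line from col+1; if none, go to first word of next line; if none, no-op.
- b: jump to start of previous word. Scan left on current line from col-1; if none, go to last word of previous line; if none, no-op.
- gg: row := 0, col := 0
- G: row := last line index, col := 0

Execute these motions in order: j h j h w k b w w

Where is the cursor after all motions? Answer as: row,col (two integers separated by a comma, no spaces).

After 1 (j): row=1 col=0 char='o'
After 2 (h): row=1 col=0 char='o'
After 3 (j): row=2 col=0 char='_'
After 4 (h): row=2 col=0 char='_'
After 5 (w): row=2 col=3 char='g'
After 6 (k): row=1 col=3 char='_'
After 7 (b): row=1 col=0 char='o'
After 8 (w): row=1 col=5 char='o'
After 9 (w): row=1 col=9 char='p'

Answer: 1,9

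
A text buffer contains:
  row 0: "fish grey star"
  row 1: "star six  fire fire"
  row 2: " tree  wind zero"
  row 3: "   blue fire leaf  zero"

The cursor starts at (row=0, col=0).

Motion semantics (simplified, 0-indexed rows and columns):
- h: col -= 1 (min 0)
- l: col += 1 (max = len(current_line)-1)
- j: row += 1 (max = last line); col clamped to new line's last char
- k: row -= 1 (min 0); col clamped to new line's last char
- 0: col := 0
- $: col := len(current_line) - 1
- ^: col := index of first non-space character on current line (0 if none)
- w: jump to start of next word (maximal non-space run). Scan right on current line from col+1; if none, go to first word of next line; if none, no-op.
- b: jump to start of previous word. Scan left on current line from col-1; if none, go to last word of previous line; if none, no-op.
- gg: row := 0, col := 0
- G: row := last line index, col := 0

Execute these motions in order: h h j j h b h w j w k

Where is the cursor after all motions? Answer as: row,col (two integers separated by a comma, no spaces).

After 1 (h): row=0 col=0 char='f'
After 2 (h): row=0 col=0 char='f'
After 3 (j): row=1 col=0 char='s'
After 4 (j): row=2 col=0 char='_'
After 5 (h): row=2 col=0 char='_'
After 6 (b): row=1 col=15 char='f'
After 7 (h): row=1 col=14 char='_'
After 8 (w): row=1 col=15 char='f'
After 9 (j): row=2 col=15 char='o'
After 10 (w): row=3 col=3 char='b'
After 11 (k): row=2 col=3 char='e'

Answer: 2,3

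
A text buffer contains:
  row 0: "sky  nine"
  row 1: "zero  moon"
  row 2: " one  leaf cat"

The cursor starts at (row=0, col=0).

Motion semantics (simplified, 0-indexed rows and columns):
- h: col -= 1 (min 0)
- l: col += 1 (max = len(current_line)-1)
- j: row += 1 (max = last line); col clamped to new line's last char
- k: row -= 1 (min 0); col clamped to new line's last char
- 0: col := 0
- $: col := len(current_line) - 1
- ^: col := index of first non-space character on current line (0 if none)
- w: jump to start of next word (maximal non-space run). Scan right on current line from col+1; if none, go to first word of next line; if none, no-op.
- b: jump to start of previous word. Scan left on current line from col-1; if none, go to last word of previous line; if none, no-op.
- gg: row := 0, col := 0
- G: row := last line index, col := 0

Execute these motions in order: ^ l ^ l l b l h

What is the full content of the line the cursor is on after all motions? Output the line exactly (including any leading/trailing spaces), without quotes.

Answer: sky  nine

Derivation:
After 1 (^): row=0 col=0 char='s'
After 2 (l): row=0 col=1 char='k'
After 3 (^): row=0 col=0 char='s'
After 4 (l): row=0 col=1 char='k'
After 5 (l): row=0 col=2 char='y'
After 6 (b): row=0 col=0 char='s'
After 7 (l): row=0 col=1 char='k'
After 8 (h): row=0 col=0 char='s'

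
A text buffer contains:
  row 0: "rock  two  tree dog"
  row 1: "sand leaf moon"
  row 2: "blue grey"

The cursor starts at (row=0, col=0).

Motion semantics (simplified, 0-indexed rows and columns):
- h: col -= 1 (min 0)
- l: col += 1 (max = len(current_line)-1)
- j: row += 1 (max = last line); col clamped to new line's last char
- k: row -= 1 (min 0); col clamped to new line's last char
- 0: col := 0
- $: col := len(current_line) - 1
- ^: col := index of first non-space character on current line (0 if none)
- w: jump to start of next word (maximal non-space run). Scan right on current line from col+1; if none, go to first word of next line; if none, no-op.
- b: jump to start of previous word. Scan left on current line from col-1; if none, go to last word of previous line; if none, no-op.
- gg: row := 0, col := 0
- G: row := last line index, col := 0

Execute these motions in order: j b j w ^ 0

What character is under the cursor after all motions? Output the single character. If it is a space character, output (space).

Answer: b

Derivation:
After 1 (j): row=1 col=0 char='s'
After 2 (b): row=0 col=16 char='d'
After 3 (j): row=1 col=13 char='n'
After 4 (w): row=2 col=0 char='b'
After 5 (^): row=2 col=0 char='b'
After 6 (0): row=2 col=0 char='b'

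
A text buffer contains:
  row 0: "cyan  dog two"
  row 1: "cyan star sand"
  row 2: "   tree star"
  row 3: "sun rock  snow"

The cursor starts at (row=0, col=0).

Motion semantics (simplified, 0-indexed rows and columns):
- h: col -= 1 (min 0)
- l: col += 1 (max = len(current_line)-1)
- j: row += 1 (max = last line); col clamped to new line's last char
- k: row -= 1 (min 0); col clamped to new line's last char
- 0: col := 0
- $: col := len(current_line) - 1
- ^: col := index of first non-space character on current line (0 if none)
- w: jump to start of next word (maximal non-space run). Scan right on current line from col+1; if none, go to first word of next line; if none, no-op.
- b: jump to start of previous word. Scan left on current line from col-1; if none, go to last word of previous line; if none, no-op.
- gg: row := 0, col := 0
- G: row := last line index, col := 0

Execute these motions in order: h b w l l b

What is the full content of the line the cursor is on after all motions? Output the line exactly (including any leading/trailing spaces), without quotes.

Answer: cyan  dog two

Derivation:
After 1 (h): row=0 col=0 char='c'
After 2 (b): row=0 col=0 char='c'
After 3 (w): row=0 col=6 char='d'
After 4 (l): row=0 col=7 char='o'
After 5 (l): row=0 col=8 char='g'
After 6 (b): row=0 col=6 char='d'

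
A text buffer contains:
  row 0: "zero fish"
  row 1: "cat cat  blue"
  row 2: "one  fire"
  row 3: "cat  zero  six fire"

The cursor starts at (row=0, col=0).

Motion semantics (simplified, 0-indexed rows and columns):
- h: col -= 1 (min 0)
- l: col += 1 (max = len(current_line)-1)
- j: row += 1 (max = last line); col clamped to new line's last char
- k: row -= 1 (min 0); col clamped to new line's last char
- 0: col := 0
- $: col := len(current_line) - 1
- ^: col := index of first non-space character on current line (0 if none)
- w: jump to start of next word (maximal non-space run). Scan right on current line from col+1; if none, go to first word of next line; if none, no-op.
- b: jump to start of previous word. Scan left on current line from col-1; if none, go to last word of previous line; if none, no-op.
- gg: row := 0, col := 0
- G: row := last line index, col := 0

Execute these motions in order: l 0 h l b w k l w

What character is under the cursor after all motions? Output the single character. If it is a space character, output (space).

Answer: c

Derivation:
After 1 (l): row=0 col=1 char='e'
After 2 (0): row=0 col=0 char='z'
After 3 (h): row=0 col=0 char='z'
After 4 (l): row=0 col=1 char='e'
After 5 (b): row=0 col=0 char='z'
After 6 (w): row=0 col=5 char='f'
After 7 (k): row=0 col=5 char='f'
After 8 (l): row=0 col=6 char='i'
After 9 (w): row=1 col=0 char='c'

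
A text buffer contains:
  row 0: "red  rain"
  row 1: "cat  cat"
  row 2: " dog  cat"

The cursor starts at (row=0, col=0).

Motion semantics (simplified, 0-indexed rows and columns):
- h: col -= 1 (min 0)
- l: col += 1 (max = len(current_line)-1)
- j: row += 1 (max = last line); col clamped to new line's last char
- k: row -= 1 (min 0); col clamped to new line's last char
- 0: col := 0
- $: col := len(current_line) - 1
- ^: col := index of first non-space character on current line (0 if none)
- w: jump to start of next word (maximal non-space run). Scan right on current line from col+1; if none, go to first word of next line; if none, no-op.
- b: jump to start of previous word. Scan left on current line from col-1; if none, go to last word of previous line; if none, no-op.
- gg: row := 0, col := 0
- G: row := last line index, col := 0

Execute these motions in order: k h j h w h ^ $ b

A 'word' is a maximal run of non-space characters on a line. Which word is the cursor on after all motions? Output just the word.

After 1 (k): row=0 col=0 char='r'
After 2 (h): row=0 col=0 char='r'
After 3 (j): row=1 col=0 char='c'
After 4 (h): row=1 col=0 char='c'
After 5 (w): row=1 col=5 char='c'
After 6 (h): row=1 col=4 char='_'
After 7 (^): row=1 col=0 char='c'
After 8 ($): row=1 col=7 char='t'
After 9 (b): row=1 col=5 char='c'

Answer: cat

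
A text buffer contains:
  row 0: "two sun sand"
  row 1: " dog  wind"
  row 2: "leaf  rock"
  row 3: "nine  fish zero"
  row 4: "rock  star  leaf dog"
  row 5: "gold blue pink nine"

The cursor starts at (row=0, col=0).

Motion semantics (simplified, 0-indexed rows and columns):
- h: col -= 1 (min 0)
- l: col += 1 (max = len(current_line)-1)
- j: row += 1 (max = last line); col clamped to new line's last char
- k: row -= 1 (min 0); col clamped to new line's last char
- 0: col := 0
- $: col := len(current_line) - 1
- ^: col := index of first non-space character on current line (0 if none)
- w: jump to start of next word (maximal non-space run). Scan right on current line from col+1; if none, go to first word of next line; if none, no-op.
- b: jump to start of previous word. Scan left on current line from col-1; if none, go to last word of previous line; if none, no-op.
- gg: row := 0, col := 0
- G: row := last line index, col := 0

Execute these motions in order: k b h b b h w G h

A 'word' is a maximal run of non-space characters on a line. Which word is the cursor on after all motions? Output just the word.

After 1 (k): row=0 col=0 char='t'
After 2 (b): row=0 col=0 char='t'
After 3 (h): row=0 col=0 char='t'
After 4 (b): row=0 col=0 char='t'
After 5 (b): row=0 col=0 char='t'
After 6 (h): row=0 col=0 char='t'
After 7 (w): row=0 col=4 char='s'
After 8 (G): row=5 col=0 char='g'
After 9 (h): row=5 col=0 char='g'

Answer: gold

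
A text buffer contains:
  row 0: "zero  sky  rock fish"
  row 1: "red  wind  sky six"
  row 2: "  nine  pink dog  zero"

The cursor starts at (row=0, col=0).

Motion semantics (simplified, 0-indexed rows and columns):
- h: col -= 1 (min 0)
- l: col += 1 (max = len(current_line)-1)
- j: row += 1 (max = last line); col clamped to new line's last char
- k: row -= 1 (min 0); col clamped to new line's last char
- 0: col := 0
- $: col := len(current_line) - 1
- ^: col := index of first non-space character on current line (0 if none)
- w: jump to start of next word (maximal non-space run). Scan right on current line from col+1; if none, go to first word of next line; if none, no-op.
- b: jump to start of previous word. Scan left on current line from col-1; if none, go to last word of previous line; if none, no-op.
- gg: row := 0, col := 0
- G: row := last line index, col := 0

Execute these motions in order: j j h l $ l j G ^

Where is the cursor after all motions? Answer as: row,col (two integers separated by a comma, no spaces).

Answer: 2,2

Derivation:
After 1 (j): row=1 col=0 char='r'
After 2 (j): row=2 col=0 char='_'
After 3 (h): row=2 col=0 char='_'
After 4 (l): row=2 col=1 char='_'
After 5 ($): row=2 col=21 char='o'
After 6 (l): row=2 col=21 char='o'
After 7 (j): row=2 col=21 char='o'
After 8 (G): row=2 col=0 char='_'
After 9 (^): row=2 col=2 char='n'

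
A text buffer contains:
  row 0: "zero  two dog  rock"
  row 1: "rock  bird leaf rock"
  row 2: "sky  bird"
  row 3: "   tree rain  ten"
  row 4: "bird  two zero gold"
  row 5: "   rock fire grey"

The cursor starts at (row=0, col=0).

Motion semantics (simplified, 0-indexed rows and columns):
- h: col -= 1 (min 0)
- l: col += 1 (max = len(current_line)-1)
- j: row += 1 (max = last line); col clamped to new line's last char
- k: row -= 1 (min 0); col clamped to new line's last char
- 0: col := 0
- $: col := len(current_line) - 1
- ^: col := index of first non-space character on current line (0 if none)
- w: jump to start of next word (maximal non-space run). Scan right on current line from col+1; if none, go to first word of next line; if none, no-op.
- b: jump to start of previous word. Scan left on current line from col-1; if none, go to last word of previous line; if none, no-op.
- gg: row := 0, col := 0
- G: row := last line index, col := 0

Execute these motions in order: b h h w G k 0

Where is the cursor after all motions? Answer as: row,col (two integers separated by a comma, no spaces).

Answer: 4,0

Derivation:
After 1 (b): row=0 col=0 char='z'
After 2 (h): row=0 col=0 char='z'
After 3 (h): row=0 col=0 char='z'
After 4 (w): row=0 col=6 char='t'
After 5 (G): row=5 col=0 char='_'
After 6 (k): row=4 col=0 char='b'
After 7 (0): row=4 col=0 char='b'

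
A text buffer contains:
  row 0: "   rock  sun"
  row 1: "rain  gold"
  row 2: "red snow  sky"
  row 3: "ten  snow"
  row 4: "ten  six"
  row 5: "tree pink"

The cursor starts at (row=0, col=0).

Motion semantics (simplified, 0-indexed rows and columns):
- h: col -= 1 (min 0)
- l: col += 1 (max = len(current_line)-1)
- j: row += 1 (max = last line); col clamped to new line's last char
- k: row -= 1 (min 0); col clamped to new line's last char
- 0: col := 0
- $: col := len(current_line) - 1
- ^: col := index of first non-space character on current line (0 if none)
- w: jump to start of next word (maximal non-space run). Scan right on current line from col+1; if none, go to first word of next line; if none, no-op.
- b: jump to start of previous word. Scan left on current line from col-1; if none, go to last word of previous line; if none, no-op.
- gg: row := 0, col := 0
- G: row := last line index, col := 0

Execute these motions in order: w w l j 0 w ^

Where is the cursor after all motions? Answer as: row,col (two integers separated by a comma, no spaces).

Answer: 1,0

Derivation:
After 1 (w): row=0 col=3 char='r'
After 2 (w): row=0 col=9 char='s'
After 3 (l): row=0 col=10 char='u'
After 4 (j): row=1 col=9 char='d'
After 5 (0): row=1 col=0 char='r'
After 6 (w): row=1 col=6 char='g'
After 7 (^): row=1 col=0 char='r'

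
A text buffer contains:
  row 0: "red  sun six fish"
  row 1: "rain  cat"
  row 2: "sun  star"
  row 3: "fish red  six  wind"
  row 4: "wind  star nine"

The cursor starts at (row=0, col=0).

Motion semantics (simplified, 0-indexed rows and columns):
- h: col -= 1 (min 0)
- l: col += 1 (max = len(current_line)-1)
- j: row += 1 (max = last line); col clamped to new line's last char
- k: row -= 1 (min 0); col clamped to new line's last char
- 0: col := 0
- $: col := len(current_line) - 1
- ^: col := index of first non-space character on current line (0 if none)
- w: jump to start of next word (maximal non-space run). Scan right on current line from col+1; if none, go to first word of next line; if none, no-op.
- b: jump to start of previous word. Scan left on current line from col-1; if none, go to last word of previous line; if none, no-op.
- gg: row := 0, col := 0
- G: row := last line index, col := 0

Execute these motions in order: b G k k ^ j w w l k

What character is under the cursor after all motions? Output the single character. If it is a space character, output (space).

Answer: r

Derivation:
After 1 (b): row=0 col=0 char='r'
After 2 (G): row=4 col=0 char='w'
After 3 (k): row=3 col=0 char='f'
After 4 (k): row=2 col=0 char='s'
After 5 (^): row=2 col=0 char='s'
After 6 (j): row=3 col=0 char='f'
After 7 (w): row=3 col=5 char='r'
After 8 (w): row=3 col=10 char='s'
After 9 (l): row=3 col=11 char='i'
After 10 (k): row=2 col=8 char='r'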